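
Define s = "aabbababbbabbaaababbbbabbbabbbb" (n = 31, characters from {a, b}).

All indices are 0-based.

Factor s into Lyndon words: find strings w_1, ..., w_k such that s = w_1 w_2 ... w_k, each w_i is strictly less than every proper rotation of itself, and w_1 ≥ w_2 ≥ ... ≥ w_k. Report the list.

emit factor 1: 'aabbababbbabb' (i=0, period=13)
emit factor 2: 'aaababbbbabbbabbbb' (i=13, period=18)

["aabbababbbabb", "aaababbbbabbbabbbb"]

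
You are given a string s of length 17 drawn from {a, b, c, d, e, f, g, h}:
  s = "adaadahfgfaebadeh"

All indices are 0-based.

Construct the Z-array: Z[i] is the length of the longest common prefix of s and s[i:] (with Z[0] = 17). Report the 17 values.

[17, 0, 1, 3, 0, 1, 0, 0, 0, 0, 1, 0, 0, 2, 0, 0, 0]

Z[0]=17
i=1: fresh scan; Z[1]=0
i=2: fresh scan; Z[2]=1 extend→box=[2,3)
i=3: fresh scan; Z[3]=3 extend→box=[3,6)
i=4: min(r-i=2, Z[1]=0)=0; Z[4]=0
i=5: min(r-i=1, Z[2]=1)=1; Z[5]=1
i=6: fresh scan; Z[6]=0
i=7: fresh scan; Z[7]=0
i=8: fresh scan; Z[8]=0
i=9: fresh scan; Z[9]=0
i=10: fresh scan; Z[10]=1 extend→box=[10,11)
i=11: fresh scan; Z[11]=0
i=12: fresh scan; Z[12]=0
i=13: fresh scan; Z[13]=2 extend→box=[13,15)
i=14: min(r-i=1, Z[1]=0)=0; Z[14]=0
i=15: fresh scan; Z[15]=0
i=16: fresh scan; Z[16]=0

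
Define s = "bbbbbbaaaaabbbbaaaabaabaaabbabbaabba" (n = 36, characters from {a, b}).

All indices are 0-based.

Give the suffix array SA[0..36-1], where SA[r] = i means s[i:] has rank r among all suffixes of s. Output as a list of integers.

rank→(start, suffix):
  0 → (35, 'a')
  1 → (6, 'aaaaabbbbaaaabaabaaabbabbaabba')
  2 → (15, 'aaaabaabaaabbabbaabba')
  3 → (7, 'aaaabbbbaaaabaabaaabbabbaabba')
  4 → (16, 'aaabaabaaabbabbaabba')
  5 → (23, 'aaabbabbaabba')
  6 → (8, 'aaabbbbaaaabaabaaabbabbaabba')
  7 → (20, 'aabaaabbabbaabba')
  8 → (17, 'aabaabaaabbabbaabba')
  9 → (31, 'aabba')
  10 → (24, 'aabbabbaabba')
  11 → (9, 'aabbbbaaaabaabaaabbabbaabba')
  12 → (21, 'abaaabbabbaabba')
  13 → (18, 'abaabaaabbabbaabba')
  14 → (32, 'abba')
  15 → (28, 'abbaabba')
  16 → (25, 'abbabbaabba')
  17 → (10, 'abbbbaaaabaabaaabbabbaabba')
  18 → (34, 'ba')
  19 → (5, 'baaaaabbbbaaaabaabaaabbabbaabba')
  20 → (14, 'baaaabaabaaabbabbaabba')
  21 → (22, 'baaabbabbaabba')
  22 → (19, 'baabaaabbabbaabba')
  23 → (30, 'baabba')
  24 → (27, 'babbaabba')
  25 → (33, 'bba')
  26 → (4, 'bbaaaaabbbbaaaabaabaaabbabbaabba')
  27 → (13, 'bbaaaabaabaaabbabbaabba')
  28 → (29, 'bbaabba')
  29 → (26, 'bbabbaabba')
  30 → (3, 'bbbaaaaabbbbaaaabaabaaabbabbaabba')
  31 → (12, 'bbbaaaabaabaaabbabbaabba')
  32 → (2, 'bbbbaaaaabbbbaaaabaabaaabbabbaabba')
  33 → (11, 'bbbbaaaabaabaaabbabbaabba')
  34 → (1, 'bbbbbaaaaabbbbaaaabaabaaabbabbaabba')
  35 → (0, 'bbbbbbaaaaabbbbaaaabaabaaabbabbaabba')

[35, 6, 15, 7, 16, 23, 8, 20, 17, 31, 24, 9, 21, 18, 32, 28, 25, 10, 34, 5, 14, 22, 19, 30, 27, 33, 4, 13, 29, 26, 3, 12, 2, 11, 1, 0]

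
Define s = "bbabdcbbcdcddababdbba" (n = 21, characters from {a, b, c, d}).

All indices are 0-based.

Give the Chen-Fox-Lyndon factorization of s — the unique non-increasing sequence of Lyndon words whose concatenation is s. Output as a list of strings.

["b", "b", "abdcbbcdcdd", "ababdbb", "a"]

emit factor 1: 'b' (i=0, period=1)
emit factor 2: 'b' (i=1, period=1)
emit factor 3: 'abdcbbcdcdd' (i=2, period=11)
emit factor 4: 'ababdbb' (i=13, period=7)
emit factor 5: 'a' (i=20, period=1)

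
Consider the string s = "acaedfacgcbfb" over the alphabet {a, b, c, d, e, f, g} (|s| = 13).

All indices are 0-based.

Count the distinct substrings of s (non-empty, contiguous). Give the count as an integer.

84

rank | idx | suffix
   0 |   0 | acaedfacgcbfb
   1 |   6 | acgcbfb
   2 |   2 | aedfacgcbfb
   3 |  12 | b
   4 |  10 | bfb
   5 |   1 | caedfacgcbfb
   6 |   9 | cbfb
   7 |   7 | cgcbfb
   8 |   4 | dfacgcbfb
   9 |   3 | edfacgcbfb
  10 |   5 | facgcbfb
  11 |  11 | fb
  12 |   8 | gcbfb

SA = [0, 6, 2, 12, 10, 1, 9, 7, 4, 3, 5, 11, 8]
i: (SA[i-1],SA[i]) lcp shared
  1: (0,6) 2 'ac'
  2: (6,2) 1 'a'
  3: (2,12) 0 ''
  4: (12,10) 1 'b'
  5: (10,1) 0 ''
  6: (1,9) 1 'c'
  7: (9,7) 1 'c'
  8: (7,4) 0 ''
  9: (4,3) 0 ''
  10: (3,5) 0 ''
  11: (5,11) 1 'f'
  12: (11,8) 0 ''

n(n+1)/2 = 13·14/2 = 91
Σ LCP = 0 + 2 + 1 + 0 + 1 + 0 + 1 + 1 + 0 + 0 + 0 + 1 + 0 = 7
distinct = 91 − 7 = 84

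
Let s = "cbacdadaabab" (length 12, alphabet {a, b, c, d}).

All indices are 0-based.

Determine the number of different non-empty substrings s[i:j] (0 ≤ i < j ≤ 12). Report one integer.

67

rank→(start, suffix):
  0 → (7, 'aabab')
  1 → (10, 'ab')
  2 → (8, 'abab')
  3 → (2, 'acdadaabab')
  4 → (5, 'adaabab')
  5 → (11, 'b')
  6 → (9, 'bab')
  7 → (1, 'bacdadaabab')
  8 → (0, 'cbacdadaabab')
  9 → (3, 'cdadaabab')
  10 → (6, 'daabab')
  11 → (4, 'dadaabab')

SA = [7, 10, 8, 2, 5, 11, 9, 1, 0, 3, 6, 4]
[i] adj suffixes → lcp
  [1] 7/10 → 1 ('a')
  [2] 10/8 → 2 ('ab')
  [3] 8/2 → 1 ('a')
  [4] 2/5 → 1 ('a')
  [5] 5/11 → 0 ('')
  [6] 11/9 → 1 ('b')
  [7] 9/1 → 2 ('ba')
  [8] 1/0 → 0 ('')
  [9] 0/3 → 1 ('c')
  [10] 3/6 → 0 ('')
  [11] 6/4 → 2 ('da')

n(n+1)/2 = 12·13/2 = 78
Σ LCP = 0 + 1 + 2 + 1 + 1 + 0 + 1 + 2 + 0 + 1 + 0 + 2 = 11
distinct = 78 − 11 = 67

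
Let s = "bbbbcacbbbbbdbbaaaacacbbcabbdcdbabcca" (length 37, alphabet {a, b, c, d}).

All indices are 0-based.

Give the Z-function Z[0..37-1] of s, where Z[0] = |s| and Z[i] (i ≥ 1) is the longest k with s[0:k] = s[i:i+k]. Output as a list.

Z[0]=37
i=1: i≥r, start 0; Z[1]=3 grow→box=[1,4)
i=2: min(r-i=2, Z[1]=3)=2; Z[2]=2
i=3: min(r-i=1, Z[2]=2)=1; Z[3]=1
i=4: i≥r, start 0; Z[4]=0
i=5: i≥r, start 0; Z[5]=0
i=6: i≥r, start 0; Z[6]=0
i=7: i≥r, start 0; Z[7]=4 grow→box=[7,11)
i=8: min(r-i=3, Z[1]=3)=3; Z[8]=4 grow→box=[8,12)
i=9: min(r-i=3, Z[1]=3)=3; Z[9]=3
i=10: min(r-i=2, Z[2]=2)=2; Z[10]=2
i=11: min(r-i=1, Z[3]=1)=1; Z[11]=1
i=12: i≥r, start 0; Z[12]=0
i=13: i≥r, start 0; Z[13]=2 grow→box=[13,15)
i=14: min(r-i=1, Z[1]=3)=1; Z[14]=1
i=15: i≥r, start 0; Z[15]=0
i=16: i≥r, start 0; Z[16]=0
i=17: i≥r, start 0; Z[17]=0
i=18: i≥r, start 0; Z[18]=0
i=19: i≥r, start 0; Z[19]=0
i=20: i≥r, start 0; Z[20]=0
i=21: i≥r, start 0; Z[21]=0
i=22: i≥r, start 0; Z[22]=2 grow→box=[22,24)
i=23: min(r-i=1, Z[1]=3)=1; Z[23]=1
i=24: i≥r, start 0; Z[24]=0
i=25: i≥r, start 0; Z[25]=0
i=26: i≥r, start 0; Z[26]=2 grow→box=[26,28)
i=27: min(r-i=1, Z[1]=3)=1; Z[27]=1
i=28: i≥r, start 0; Z[28]=0
i=29: i≥r, start 0; Z[29]=0
i=30: i≥r, start 0; Z[30]=0
i=31: i≥r, start 0; Z[31]=1 grow→box=[31,32)
i=32: i≥r, start 0; Z[32]=0
i=33: i≥r, start 0; Z[33]=1 grow→box=[33,34)
i=34: i≥r, start 0; Z[34]=0
i=35: i≥r, start 0; Z[35]=0
i=36: i≥r, start 0; Z[36]=0

[37, 3, 2, 1, 0, 0, 0, 4, 4, 3, 2, 1, 0, 2, 1, 0, 0, 0, 0, 0, 0, 0, 2, 1, 0, 0, 2, 1, 0, 0, 0, 1, 0, 1, 0, 0, 0]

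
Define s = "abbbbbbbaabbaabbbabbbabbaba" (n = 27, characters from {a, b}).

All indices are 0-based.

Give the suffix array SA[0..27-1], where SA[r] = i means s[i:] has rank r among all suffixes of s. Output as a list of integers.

[26, 8, 12, 24, 9, 21, 17, 13, 0, 25, 7, 11, 23, 20, 16, 6, 10, 22, 19, 15, 5, 18, 14, 4, 3, 2, 1]

rank | idx | suffix
   0 |  26 | a
   1 |   8 | aabbaabbbabbbabbaba
   2 |  12 | aabbbabbbabbaba
   3 |  24 | aba
   4 |   9 | abbaabbbabbbabbaba
   5 |  21 | abbaba
   6 |  17 | abbbabbaba
   7 |  13 | abbbabbbabbaba
   8 |   0 | abbbbbbbaabbaabbbabbbabbaba
   9 |  25 | ba
  10 |   7 | baabbaabbbabbbabbaba
  11 |  11 | baabbbabbbabbaba
  12 |  23 | baba
  13 |  20 | babbaba
  14 |  16 | babbbabbaba
  15 |   6 | bbaabbaabbbabbbabbaba
  16 |  10 | bbaabbbabbbabbaba
  17 |  22 | bbaba
  18 |  19 | bbabbaba
  19 |  15 | bbabbbabbaba
  20 |   5 | bbbaabbaabbbabbbabbaba
  21 |  18 | bbbabbaba
  22 |  14 | bbbabbbabbaba
  23 |   4 | bbbbaabbaabbbabbbabbaba
  24 |   3 | bbbbbaabbaabbbabbbabbaba
  25 |   2 | bbbbbbaabbaabbbabbbabbaba
  26 |   1 | bbbbbbbaabbaabbbabbbabbaba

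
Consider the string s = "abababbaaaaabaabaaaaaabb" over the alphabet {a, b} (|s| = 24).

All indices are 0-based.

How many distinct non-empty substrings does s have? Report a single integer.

rank | idx | suffix
   0 |  16 | aaaaaabb
   1 |   7 | aaaaabaabaaaaaabb
   2 |  17 | aaaaabb
   3 |   8 | aaaabaabaaaaaabb
   4 |  18 | aaaabb
   5 |   9 | aaabaabaaaaaabb
   6 |  19 | aaabb
   7 |  13 | aabaaaaaabb
   8 |  10 | aabaabaaaaaabb
   9 |  20 | aabb
  10 |  14 | abaaaaaabb
  11 |  11 | abaabaaaaaabb
  12 |   0 | abababbaaaaabaabaaaaaabb
  13 |   2 | ababbaaaaabaabaaaaaabb
  14 |  21 | abb
  15 |   4 | abbaaaaabaabaaaaaabb
  16 |  23 | b
  17 |  15 | baaaaaabb
  18 |   6 | baaaaabaabaaaaaabb
  19 |  12 | baabaaaaaabb
  20 |   1 | bababbaaaaabaabaaaaaabb
  21 |   3 | babbaaaaabaabaaaaaabb
  22 |  22 | bb
  23 |   5 | bbaaaaabaabaaaaaabb

SA = [16, 7, 17, 8, 18, 9, 19, 13, 10, 20, 14, 11, 0, 2, 21, 4, 23, 15, 6, 12, 1, 3, 22, 5]
[i] adj suffixes → lcp
  [1] 16/7 → 5 ('aaaaa')
  [2] 7/17 → 6 ('aaaaab')
  [3] 17/8 → 4 ('aaaa')
  [4] 8/18 → 5 ('aaaab')
  [5] 18/9 → 3 ('aaa')
  [6] 9/19 → 4 ('aaab')
  [7] 19/13 → 2 ('aa')
  [8] 13/10 → 5 ('aabaa')
  [9] 10/20 → 3 ('aab')
  [10] 20/14 → 1 ('a')
  [11] 14/11 → 4 ('abaa')
  [12] 11/0 → 3 ('aba')
  [13] 0/2 → 4 ('abab')
  [14] 2/21 → 2 ('ab')
  [15] 21/4 → 3 ('abb')
  [16] 4/23 → 0 ('')
  [17] 23/15 → 1 ('b')
  [18] 15/6 → 6 ('baaaaa')
  [19] 6/12 → 3 ('baa')
  [20] 12/1 → 2 ('ba')
  [21] 1/3 → 3 ('bab')
  [22] 3/22 → 1 ('b')
  [23] 22/5 → 2 ('bb')

n(n+1)/2 = 24·25/2 = 300
Σ LCP = 0 + 5 + 6 + 4 + 5 + 3 + 4 + 2 + 5 + 3 + 1 + 4 + 3 + 4 + 2 + 3 + 0 + 1 + 6 + 3 + 2 + 3 + 1 + 2 = 72
distinct = 300 − 72 = 228

228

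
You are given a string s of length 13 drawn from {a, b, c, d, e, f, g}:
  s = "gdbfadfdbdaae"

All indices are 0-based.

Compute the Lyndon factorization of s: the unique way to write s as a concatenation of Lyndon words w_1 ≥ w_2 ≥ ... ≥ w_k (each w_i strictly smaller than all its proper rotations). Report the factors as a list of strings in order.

emit factor 1: 'g' (i=0, period=1)
emit factor 2: 'd' (i=1, period=1)
emit factor 3: 'bf' (i=2, period=2)
emit factor 4: 'adfdbd' (i=4, period=6)
emit factor 5: 'aae' (i=10, period=3)

["g", "d", "bf", "adfdbd", "aae"]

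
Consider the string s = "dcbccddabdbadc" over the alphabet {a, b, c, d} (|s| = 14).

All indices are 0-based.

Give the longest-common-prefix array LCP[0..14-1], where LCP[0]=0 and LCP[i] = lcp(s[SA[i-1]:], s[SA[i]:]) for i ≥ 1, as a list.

[0, 1, 0, 1, 1, 0, 1, 1, 1, 0, 1, 1, 2, 1]

sorted suffixes:
  #0 SA[0]=7  'abdbadc'
  #1 SA[1]=11  'adc'
  #2 SA[2]=10  'badc'
  #3 SA[3]=2  'bccddabdbadc'
  #4 SA[4]=8  'bdbadc'
  #5 SA[5]=13  'c'
  #6 SA[6]=1  'cbccddabdbadc'
  #7 SA[7]=3  'ccddabdbadc'
  #8 SA[8]=4  'cddabdbadc'
  #9 SA[9]=6  'dabdbadc'
  #10 SA[10]=9  'dbadc'
  #11 SA[11]=12  'dc'
  #12 SA[12]=0  'dcbccddabdbadc'
  #13 SA[13]=5  'ddabdbadc'

SA = [7, 11, 10, 2, 8, 13, 1, 3, 4, 6, 9, 12, 0, 5]
i: (SA[i-1],SA[i]) lcp shared
  1: (7,11) 1 'a'
  2: (11,10) 0 ''
  3: (10,2) 1 'b'
  4: (2,8) 1 'b'
  5: (8,13) 0 ''
  6: (13,1) 1 'c'
  7: (1,3) 1 'c'
  8: (3,4) 1 'c'
  9: (4,6) 0 ''
  10: (6,9) 1 'd'
  11: (9,12) 1 'd'
  12: (12,0) 2 'dc'
  13: (0,5) 1 'd'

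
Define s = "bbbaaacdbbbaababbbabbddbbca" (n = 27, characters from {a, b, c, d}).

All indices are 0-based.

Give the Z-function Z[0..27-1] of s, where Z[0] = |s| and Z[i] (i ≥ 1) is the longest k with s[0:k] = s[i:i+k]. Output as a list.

Z[0]=27
i=1: i≥r, start 0; Z[1]=2 scan→box=[1,3)
i=2: min(r-i=1, Z[1]=2)=1; Z[2]=1
i=3: i≥r, start 0; Z[3]=0
i=4: i≥r, start 0; Z[4]=0
i=5: i≥r, start 0; Z[5]=0
i=6: i≥r, start 0; Z[6]=0
i=7: i≥r, start 0; Z[7]=0
i=8: i≥r, start 0; Z[8]=5 scan→box=[8,13)
i=9: min(r-i=4, Z[1]=2)=2; Z[9]=2
i=10: min(r-i=3, Z[2]=1)=1; Z[10]=1
i=11: min(r-i=2, Z[3]=0)=0; Z[11]=0
i=12: min(r-i=1, Z[4]=0)=0; Z[12]=0
i=13: i≥r, start 0; Z[13]=1 scan→box=[13,14)
i=14: i≥r, start 0; Z[14]=0
i=15: i≥r, start 0; Z[15]=4 scan→box=[15,19)
i=16: min(r-i=3, Z[1]=2)=2; Z[16]=2
i=17: min(r-i=2, Z[2]=1)=1; Z[17]=1
i=18: min(r-i=1, Z[3]=0)=0; Z[18]=0
i=19: i≥r, start 0; Z[19]=2 scan→box=[19,21)
i=20: min(r-i=1, Z[1]=2)=1; Z[20]=1
i=21: i≥r, start 0; Z[21]=0
i=22: i≥r, start 0; Z[22]=0
i=23: i≥r, start 0; Z[23]=2 scan→box=[23,25)
i=24: min(r-i=1, Z[1]=2)=1; Z[24]=1
i=25: i≥r, start 0; Z[25]=0
i=26: i≥r, start 0; Z[26]=0

[27, 2, 1, 0, 0, 0, 0, 0, 5, 2, 1, 0, 0, 1, 0, 4, 2, 1, 0, 2, 1, 0, 0, 2, 1, 0, 0]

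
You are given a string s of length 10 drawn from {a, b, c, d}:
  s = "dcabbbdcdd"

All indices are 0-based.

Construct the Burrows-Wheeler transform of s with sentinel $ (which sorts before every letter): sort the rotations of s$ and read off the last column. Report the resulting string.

dcabbddd$bc

rank  rotation     last
    0  $dcabbbdcdd  d
    1  abbbdcdd$dc  c
    2  bbbdcdd$dca  a
    3  bbdcdd$dcab  b
    4  bdcdd$dcabb  b
    5  cabbbdcdd$d  d
    6  cdd$dcabbbd  d
    7  d$dcabbbdcd  d
    8  dcabbbdcdd$  $
    9  dcdd$dcabbb  b
   10  dd$dcabbbdc  c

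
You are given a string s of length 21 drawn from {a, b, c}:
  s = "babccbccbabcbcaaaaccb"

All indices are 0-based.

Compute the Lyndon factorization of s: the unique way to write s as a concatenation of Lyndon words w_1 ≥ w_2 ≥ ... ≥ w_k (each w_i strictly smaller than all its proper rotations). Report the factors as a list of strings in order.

["b", "abccbccb", "abcbc", "aaaaccb"]

emit factor 1: 'b' (i=0, period=1)
emit factor 2: 'abccbccb' (i=1, period=8)
emit factor 3: 'abcbc' (i=9, period=5)
emit factor 4: 'aaaaccb' (i=14, period=7)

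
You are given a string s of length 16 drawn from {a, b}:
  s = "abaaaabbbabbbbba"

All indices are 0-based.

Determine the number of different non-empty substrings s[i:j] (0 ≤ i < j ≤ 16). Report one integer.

rank→(start, suffix):
  0 → (15, 'a')
  1 → (2, 'aaaabbbabbbbba')
  2 → (3, 'aaabbbabbbbba')
  3 → (4, 'aabbbabbbbba')
  4 → (0, 'abaaaabbbabbbbba')
  5 → (5, 'abbbabbbbba')
  6 → (9, 'abbbbba')
  7 → (14, 'ba')
  8 → (1, 'baaaabbbabbbbba')
  9 → (8, 'babbbbba')
  10 → (13, 'bba')
  11 → (7, 'bbabbbbba')
  12 → (12, 'bbba')
  13 → (6, 'bbbabbbbba')
  14 → (11, 'bbbba')
  15 → (10, 'bbbbba')

SA = [15, 2, 3, 4, 0, 5, 9, 14, 1, 8, 13, 7, 12, 6, 11, 10]
i: (SA[i-1],SA[i]) lcp shared
  1: (15,2) 1 'a'
  2: (2,3) 3 'aaa'
  3: (3,4) 2 'aa'
  4: (4,0) 1 'a'
  5: (0,5) 2 'ab'
  6: (5,9) 4 'abbb'
  7: (9,14) 0 ''
  8: (14,1) 2 'ba'
  9: (1,8) 2 'ba'
  10: (8,13) 1 'b'
  11: (13,7) 3 'bba'
  12: (7,12) 2 'bb'
  13: (12,6) 4 'bbba'
  14: (6,11) 3 'bbb'
  15: (11,10) 4 'bbbb'

n(n+1)/2 = 16·17/2 = 136
Σ LCP = 0 + 1 + 3 + 2 + 1 + 2 + 4 + 0 + 2 + 2 + 1 + 3 + 2 + 4 + 3 + 4 = 34
distinct = 136 − 34 = 102

102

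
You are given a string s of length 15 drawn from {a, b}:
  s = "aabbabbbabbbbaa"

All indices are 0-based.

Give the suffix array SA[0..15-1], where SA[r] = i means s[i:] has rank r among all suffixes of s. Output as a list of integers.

[14, 13, 0, 1, 4, 8, 12, 3, 7, 11, 2, 6, 10, 5, 9]

rank | idx | suffix
   0 |  14 | a
   1 |  13 | aa
   2 |   0 | aabbabbbabbbbaa
   3 |   1 | abbabbbabbbbaa
   4 |   4 | abbbabbbbaa
   5 |   8 | abbbbaa
   6 |  12 | baa
   7 |   3 | babbbabbbbaa
   8 |   7 | babbbbaa
   9 |  11 | bbaa
  10 |   2 | bbabbbabbbbaa
  11 |   6 | bbabbbbaa
  12 |  10 | bbbaa
  13 |   5 | bbbabbbbaa
  14 |   9 | bbbbaa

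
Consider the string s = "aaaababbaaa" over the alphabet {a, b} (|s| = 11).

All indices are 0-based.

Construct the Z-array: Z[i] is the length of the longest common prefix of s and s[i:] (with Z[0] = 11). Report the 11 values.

[11, 3, 2, 1, 0, 1, 0, 0, 3, 2, 1]

Z[0]=11
i=1: fresh scan; Z[1]=3 grow→box=[1,4)
i=2: min(r-i=2, Z[1]=3)=2; Z[2]=2
i=3: min(r-i=1, Z[2]=2)=1; Z[3]=1
i=4: fresh scan; Z[4]=0
i=5: fresh scan; Z[5]=1 grow→box=[5,6)
i=6: fresh scan; Z[6]=0
i=7: fresh scan; Z[7]=0
i=8: fresh scan; Z[8]=3 grow→box=[8,11)
i=9: min(r-i=2, Z[1]=3)=2; Z[9]=2
i=10: min(r-i=1, Z[2]=2)=1; Z[10]=1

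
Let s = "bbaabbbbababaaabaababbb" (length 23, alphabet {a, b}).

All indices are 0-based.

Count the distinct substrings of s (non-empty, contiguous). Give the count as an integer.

rank | idx | suffix
   0 |  12 | aaabaababbb
   1 |  13 | aabaababbb
   2 |  16 | aababbb
   3 |   2 | aabbbbababaaabaababbb
   4 |  10 | abaaabaababbb
   5 |  14 | abaababbb
   6 |   8 | ababaaabaababbb
   7 |  17 | ababbb
   8 |  19 | abbb
   9 |   3 | abbbbababaaabaababbb
  10 |  22 | b
  11 |  11 | baaabaababbb
  12 |  15 | baababbb
  13 |   1 | baabbbbababaaabaababbb
  14 |   9 | babaaabaababbb
  15 |   7 | bababaaabaababbb
  16 |  18 | babbb
  17 |  21 | bb
  18 |   0 | bbaabbbbababaaabaababbb
  19 |   6 | bbababaaabaababbb
  20 |  20 | bbb
  21 |   5 | bbbababaaabaababbb
  22 |   4 | bbbbababaaabaababbb

SA = [12, 13, 16, 2, 10, 14, 8, 17, 19, 3, 22, 11, 15, 1, 9, 7, 18, 21, 0, 6, 20, 5, 4]
i: (SA[i-1],SA[i]) lcp shared
  1: (12,13) 2 'aa'
  2: (13,16) 4 'aaba'
  3: (16,2) 3 'aab'
  4: (2,10) 1 'a'
  5: (10,14) 4 'abaa'
  6: (14,8) 3 'aba'
  7: (8,17) 4 'abab'
  8: (17,19) 2 'ab'
  9: (19,3) 4 'abbb'
  10: (3,22) 0 ''
  11: (22,11) 1 'b'
  12: (11,15) 3 'baa'
  13: (15,1) 4 'baab'
  14: (1,9) 2 'ba'
  15: (9,7) 4 'baba'
  16: (7,18) 3 'bab'
  17: (18,21) 1 'b'
  18: (21,0) 2 'bb'
  19: (0,6) 3 'bba'
  20: (6,20) 2 'bb'
  21: (20,5) 3 'bbb'
  22: (5,4) 3 'bbb'

n(n+1)/2 = 23·24/2 = 276
Σ LCP = 0 + 2 + 4 + 3 + 1 + 4 + 3 + 4 + 2 + 4 + 0 + 1 + 3 + 4 + 2 + 4 + 3 + 1 + 2 + 3 + 2 + 3 + 3 = 58
distinct = 276 − 58 = 218

218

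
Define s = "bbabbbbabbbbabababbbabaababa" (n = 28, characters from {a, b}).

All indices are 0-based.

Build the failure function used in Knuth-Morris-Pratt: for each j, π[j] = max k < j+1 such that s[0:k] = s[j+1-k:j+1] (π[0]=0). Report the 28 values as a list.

[0, 1, 0, 1, 2, 2, 2, 3, 4, 5, 6, 7, 8, 9, 0, 1, 0, 1, 2, 2, 3, 4, 0, 0, 1, 0, 1, 0]

π[0] = 0
j=1 s[j]='b': π[1]=1 (border 'b')
j=2 s[j]='a': k: 1→0; π[2]=0 (border '')
j=3 s[j]='b': π[3]=1 (border 'b')
j=4 s[j]='b': π[4]=2 (border 'bb')
j=5 s[j]='b': k: 2→1; π[5]=2 (border 'bb')
j=6 s[j]='b': k: 2→1; π[6]=2 (border 'bb')
j=7 s[j]='a': π[7]=3 (border 'bba')
j=8 s[j]='b': π[8]=4 (border 'bbab')
j=9 s[j]='b': π[9]=5 (border 'bbabb')
j=10 s[j]='b': π[10]=6 (border 'bbabbb')
j=11 s[j]='b': π[11]=7 (border 'bbabbbb')
j=12 s[j]='a': π[12]=8 (border 'bbabbbba')
j=13 s[j]='b': π[13]=9 (border 'bbabbbbab')
j=14 s[j]='a': k: 9→4→1→0; π[14]=0 (border '')
j=15 s[j]='b': π[15]=1 (border 'b')
j=16 s[j]='a': k: 1→0; π[16]=0 (border '')
j=17 s[j]='b': π[17]=1 (border 'b')
j=18 s[j]='b': π[18]=2 (border 'bb')
j=19 s[j]='b': k: 2→1; π[19]=2 (border 'bb')
j=20 s[j]='a': π[20]=3 (border 'bba')
j=21 s[j]='b': π[21]=4 (border 'bbab')
j=22 s[j]='a': k: 4→1→0; π[22]=0 (border '')
j=23 s[j]='a': π[23]=0 (border '')
j=24 s[j]='b': π[24]=1 (border 'b')
j=25 s[j]='a': k: 1→0; π[25]=0 (border '')
j=26 s[j]='b': π[26]=1 (border 'b')
j=27 s[j]='a': k: 1→0; π[27]=0 (border '')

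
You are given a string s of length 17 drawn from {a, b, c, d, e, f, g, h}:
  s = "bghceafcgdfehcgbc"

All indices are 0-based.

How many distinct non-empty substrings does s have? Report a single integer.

rank | idx | suffix
   0 |   5 | afcgdfehcgbc
   1 |  15 | bc
   2 |   0 | bghceafcgdfehcgbc
   3 |  16 | c
   4 |   3 | ceafcgdfehcgbc
   5 |  13 | cgbc
   6 |   7 | cgdfehcgbc
   7 |   9 | dfehcgbc
   8 |   4 | eafcgdfehcgbc
   9 |  11 | ehcgbc
  10 |   6 | fcgdfehcgbc
  11 |  10 | fehcgbc
  12 |  14 | gbc
  13 |   8 | gdfehcgbc
  14 |   1 | ghceafcgdfehcgbc
  15 |   2 | hceafcgdfehcgbc
  16 |  12 | hcgbc

SA = [5, 15, 0, 16, 3, 13, 7, 9, 4, 11, 6, 10, 14, 8, 1, 2, 12]
[i] adj suffixes → lcp
  [1] 5/15 → 0 ('')
  [2] 15/0 → 1 ('b')
  [3] 0/16 → 0 ('')
  [4] 16/3 → 1 ('c')
  [5] 3/13 → 1 ('c')
  [6] 13/7 → 2 ('cg')
  [7] 7/9 → 0 ('')
  [8] 9/4 → 0 ('')
  [9] 4/11 → 1 ('e')
  [10] 11/6 → 0 ('')
  [11] 6/10 → 1 ('f')
  [12] 10/14 → 0 ('')
  [13] 14/8 → 1 ('g')
  [14] 8/1 → 1 ('g')
  [15] 1/2 → 0 ('')
  [16] 2/12 → 2 ('hc')

n(n+1)/2 = 17·18/2 = 153
Σ LCP = 0 + 0 + 1 + 0 + 1 + 1 + 2 + 0 + 0 + 1 + 0 + 1 + 0 + 1 + 1 + 0 + 2 = 11
distinct = 153 − 11 = 142

142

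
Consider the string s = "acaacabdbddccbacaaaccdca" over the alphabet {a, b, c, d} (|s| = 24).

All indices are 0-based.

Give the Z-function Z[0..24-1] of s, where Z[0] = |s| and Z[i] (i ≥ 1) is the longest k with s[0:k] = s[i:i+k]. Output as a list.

[24, 0, 1, 3, 0, 1, 0, 0, 0, 0, 0, 0, 0, 0, 4, 0, 1, 1, 2, 0, 0, 0, 0, 1]

Z[0]=24
i=1: i≥r, start 0; Z[1]=0
i=2: i≥r, start 0; Z[2]=1 scan→box=[2,3)
i=3: i≥r, start 0; Z[3]=3 scan→box=[3,6)
i=4: min(r-i=2, Z[1]=0)=0; Z[4]=0
i=5: min(r-i=1, Z[2]=1)=1; Z[5]=1
i=6: i≥r, start 0; Z[6]=0
i=7: i≥r, start 0; Z[7]=0
i=8: i≥r, start 0; Z[8]=0
i=9: i≥r, start 0; Z[9]=0
i=10: i≥r, start 0; Z[10]=0
i=11: i≥r, start 0; Z[11]=0
i=12: i≥r, start 0; Z[12]=0
i=13: i≥r, start 0; Z[13]=0
i=14: i≥r, start 0; Z[14]=4 scan→box=[14,18)
i=15: min(r-i=3, Z[1]=0)=0; Z[15]=0
i=16: min(r-i=2, Z[2]=1)=1; Z[16]=1
i=17: min(r-i=1, Z[3]=3)=1; Z[17]=1
i=18: i≥r, start 0; Z[18]=2 scan→box=[18,20)
i=19: min(r-i=1, Z[1]=0)=0; Z[19]=0
i=20: i≥r, start 0; Z[20]=0
i=21: i≥r, start 0; Z[21]=0
i=22: i≥r, start 0; Z[22]=0
i=23: i≥r, start 0; Z[23]=1 scan→box=[23,24)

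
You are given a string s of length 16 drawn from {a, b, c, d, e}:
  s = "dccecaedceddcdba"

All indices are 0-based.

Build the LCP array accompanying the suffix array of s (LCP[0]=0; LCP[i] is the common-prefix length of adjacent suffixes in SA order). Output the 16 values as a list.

[0, 1, 0, 0, 1, 1, 1, 2, 0, 1, 2, 2, 1, 0, 1, 2]

sorted suffixes:
  #0 SA[0]=15  'a'
  #1 SA[1]=5  'aedceddcdba'
  #2 SA[2]=14  'ba'
  #3 SA[3]=4  'caedceddcdba'
  #4 SA[4]=1  'ccecaedceddcdba'
  #5 SA[5]=12  'cdba'
  #6 SA[6]=2  'cecaedceddcdba'
  #7 SA[7]=8  'ceddcdba'
  #8 SA[8]=13  'dba'
  #9 SA[9]=0  'dccecaedceddcdba'
  #10 SA[10]=11  'dcdba'
  #11 SA[11]=7  'dceddcdba'
  #12 SA[12]=10  'ddcdba'
  #13 SA[13]=3  'ecaedceddcdba'
  #14 SA[14]=6  'edceddcdba'
  #15 SA[15]=9  'eddcdba'

SA = [15, 5, 14, 4, 1, 12, 2, 8, 13, 0, 11, 7, 10, 3, 6, 9]
[i] adj suffixes → lcp
  [1] 15/5 → 1 ('a')
  [2] 5/14 → 0 ('')
  [3] 14/4 → 0 ('')
  [4] 4/1 → 1 ('c')
  [5] 1/12 → 1 ('c')
  [6] 12/2 → 1 ('c')
  [7] 2/8 → 2 ('ce')
  [8] 8/13 → 0 ('')
  [9] 13/0 → 1 ('d')
  [10] 0/11 → 2 ('dc')
  [11] 11/7 → 2 ('dc')
  [12] 7/10 → 1 ('d')
  [13] 10/3 → 0 ('')
  [14] 3/6 → 1 ('e')
  [15] 6/9 → 2 ('ed')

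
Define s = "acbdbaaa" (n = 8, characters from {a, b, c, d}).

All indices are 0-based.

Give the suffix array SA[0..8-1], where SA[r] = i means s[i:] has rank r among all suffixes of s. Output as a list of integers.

rank | idx | suffix
   0 |   7 | a
   1 |   6 | aa
   2 |   5 | aaa
   3 |   0 | acbdbaaa
   4 |   4 | baaa
   5 |   2 | bdbaaa
   6 |   1 | cbdbaaa
   7 |   3 | dbaaa

[7, 6, 5, 0, 4, 2, 1, 3]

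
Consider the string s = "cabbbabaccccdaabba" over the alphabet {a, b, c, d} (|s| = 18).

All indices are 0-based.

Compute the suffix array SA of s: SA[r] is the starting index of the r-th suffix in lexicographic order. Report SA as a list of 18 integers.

[17, 13, 5, 14, 1, 7, 16, 4, 6, 15, 3, 2, 0, 8, 9, 10, 11, 12]

sorted suffixes:
  #0 SA[0]=17  'a'
  #1 SA[1]=13  'aabba'
  #2 SA[2]=5  'abaccccdaabba'
  #3 SA[3]=14  'abba'
  #4 SA[4]=1  'abbbabaccccdaabba'
  #5 SA[5]=7  'accccdaabba'
  #6 SA[6]=16  'ba'
  #7 SA[7]=4  'babaccccdaabba'
  #8 SA[8]=6  'baccccdaabba'
  #9 SA[9]=15  'bba'
  #10 SA[10]=3  'bbabaccccdaabba'
  #11 SA[11]=2  'bbbabaccccdaabba'
  #12 SA[12]=0  'cabbbabaccccdaabba'
  #13 SA[13]=8  'ccccdaabba'
  #14 SA[14]=9  'cccdaabba'
  #15 SA[15]=10  'ccdaabba'
  #16 SA[16]=11  'cdaabba'
  #17 SA[17]=12  'daabba'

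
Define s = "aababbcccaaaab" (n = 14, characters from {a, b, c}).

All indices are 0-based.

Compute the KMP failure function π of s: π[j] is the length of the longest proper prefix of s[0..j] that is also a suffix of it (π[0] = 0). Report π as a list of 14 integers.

[0, 1, 0, 1, 0, 0, 0, 0, 0, 1, 2, 2, 2, 3]

π[0] = 0
j=1 s[j]='a': π[1]=1 (border 'a')
j=2 s[j]='b': k: 1→0; π[2]=0 (border '')
j=3 s[j]='a': π[3]=1 (border 'a')
j=4 s[j]='b': k: 1→0; π[4]=0 (border '')
j=5 s[j]='b': π[5]=0 (border '')
j=6 s[j]='c': π[6]=0 (border '')
j=7 s[j]='c': π[7]=0 (border '')
j=8 s[j]='c': π[8]=0 (border '')
j=9 s[j]='a': π[9]=1 (border 'a')
j=10 s[j]='a': π[10]=2 (border 'aa')
j=11 s[j]='a': k: 2→1; π[11]=2 (border 'aa')
j=12 s[j]='a': k: 2→1; π[12]=2 (border 'aa')
j=13 s[j]='b': π[13]=3 (border 'aab')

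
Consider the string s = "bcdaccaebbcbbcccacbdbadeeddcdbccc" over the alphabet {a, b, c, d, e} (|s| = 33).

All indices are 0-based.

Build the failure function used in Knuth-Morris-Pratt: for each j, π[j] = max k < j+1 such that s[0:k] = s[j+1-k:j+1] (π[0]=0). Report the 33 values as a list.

π[0] = 0
j=1 s[j]='c': π[1]=0 (border '')
j=2 s[j]='d': π[2]=0 (border '')
j=3 s[j]='a': π[3]=0 (border '')
j=4 s[j]='c': π[4]=0 (border '')
j=5 s[j]='c': π[5]=0 (border '')
j=6 s[j]='a': π[6]=0 (border '')
j=7 s[j]='e': π[7]=0 (border '')
j=8 s[j]='b': π[8]=1 (border 'b')
j=9 s[j]='b': k: 1→0; π[9]=1 (border 'b')
j=10 s[j]='c': π[10]=2 (border 'bc')
j=11 s[j]='b': k: 2→0; π[11]=1 (border 'b')
j=12 s[j]='b': k: 1→0; π[12]=1 (border 'b')
j=13 s[j]='c': π[13]=2 (border 'bc')
j=14 s[j]='c': k: 2→0; π[14]=0 (border '')
j=15 s[j]='c': π[15]=0 (border '')
j=16 s[j]='a': π[16]=0 (border '')
j=17 s[j]='c': π[17]=0 (border '')
j=18 s[j]='b': π[18]=1 (border 'b')
j=19 s[j]='d': k: 1→0; π[19]=0 (border '')
j=20 s[j]='b': π[20]=1 (border 'b')
j=21 s[j]='a': k: 1→0; π[21]=0 (border '')
j=22 s[j]='d': π[22]=0 (border '')
j=23 s[j]='e': π[23]=0 (border '')
j=24 s[j]='e': π[24]=0 (border '')
j=25 s[j]='d': π[25]=0 (border '')
j=26 s[j]='d': π[26]=0 (border '')
j=27 s[j]='c': π[27]=0 (border '')
j=28 s[j]='d': π[28]=0 (border '')
j=29 s[j]='b': π[29]=1 (border 'b')
j=30 s[j]='c': π[30]=2 (border 'bc')
j=31 s[j]='c': k: 2→0; π[31]=0 (border '')
j=32 s[j]='c': π[32]=0 (border '')

[0, 0, 0, 0, 0, 0, 0, 0, 1, 1, 2, 1, 1, 2, 0, 0, 0, 0, 1, 0, 1, 0, 0, 0, 0, 0, 0, 0, 0, 1, 2, 0, 0]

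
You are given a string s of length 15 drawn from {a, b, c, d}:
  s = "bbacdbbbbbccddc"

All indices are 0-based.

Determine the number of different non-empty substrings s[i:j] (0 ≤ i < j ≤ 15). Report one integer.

sorted suffixes:
  #0 SA[0]=2  'acdbbbbbccddc'
  #1 SA[1]=1  'bacdbbbbbccddc'
  #2 SA[2]=0  'bbacdbbbbbccddc'
  #3 SA[3]=5  'bbbbbccddc'
  #4 SA[4]=6  'bbbbccddc'
  #5 SA[5]=7  'bbbccddc'
  #6 SA[6]=8  'bbccddc'
  #7 SA[7]=9  'bccddc'
  #8 SA[8]=14  'c'
  #9 SA[9]=10  'ccddc'
  #10 SA[10]=3  'cdbbbbbccddc'
  #11 SA[11]=11  'cddc'
  #12 SA[12]=4  'dbbbbbccddc'
  #13 SA[13]=13  'dc'
  #14 SA[14]=12  'ddc'

SA = [2, 1, 0, 5, 6, 7, 8, 9, 14, 10, 3, 11, 4, 13, 12]
[i] adj suffixes → lcp
  [1] 2/1 → 0 ('')
  [2] 1/0 → 1 ('b')
  [3] 0/5 → 2 ('bb')
  [4] 5/6 → 4 ('bbbb')
  [5] 6/7 → 3 ('bbb')
  [6] 7/8 → 2 ('bb')
  [7] 8/9 → 1 ('b')
  [8] 9/14 → 0 ('')
  [9] 14/10 → 1 ('c')
  [10] 10/3 → 1 ('c')
  [11] 3/11 → 2 ('cd')
  [12] 11/4 → 0 ('')
  [13] 4/13 → 1 ('d')
  [14] 13/12 → 1 ('d')

n(n+1)/2 = 15·16/2 = 120
Σ LCP = 0 + 0 + 1 + 2 + 4 + 3 + 2 + 1 + 0 + 1 + 1 + 2 + 0 + 1 + 1 = 19
distinct = 120 − 19 = 101

101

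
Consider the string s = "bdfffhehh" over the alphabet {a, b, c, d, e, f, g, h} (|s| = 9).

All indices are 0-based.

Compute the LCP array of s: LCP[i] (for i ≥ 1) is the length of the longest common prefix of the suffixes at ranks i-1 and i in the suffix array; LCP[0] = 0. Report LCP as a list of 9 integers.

[0, 0, 0, 0, 2, 1, 0, 1, 1]

rank | idx | suffix
   0 |   0 | bdfffhehh
   1 |   1 | dfffhehh
   2 |   6 | ehh
   3 |   2 | fffhehh
   4 |   3 | ffhehh
   5 |   4 | fhehh
   6 |   8 | h
   7 |   5 | hehh
   8 |   7 | hh

SA = [0, 1, 6, 2, 3, 4, 8, 5, 7]
i: (SA[i-1],SA[i]) lcp shared
  1: (0,1) 0 ''
  2: (1,6) 0 ''
  3: (6,2) 0 ''
  4: (2,3) 2 'ff'
  5: (3,4) 1 'f'
  6: (4,8) 0 ''
  7: (8,5) 1 'h'
  8: (5,7) 1 'h'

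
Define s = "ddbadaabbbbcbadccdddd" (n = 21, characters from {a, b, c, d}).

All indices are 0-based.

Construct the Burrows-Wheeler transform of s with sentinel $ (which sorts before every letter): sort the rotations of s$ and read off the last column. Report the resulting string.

rank  rotation                last
    0  $ddbadaabbbbcbadccdddd  d
    1  aabbbbcbadccdddd$ddbad  d
    2  abbbbcbadccdddd$ddbada  a
    3  adaabbbbcbadccdddd$ddb  b
    4  adccdddd$ddbadaabbbbcb  b
    5  badaabbbbcbadccdddd$dd  d
    6  badccdddd$ddbadaabbbbc  c
    7  bbbbcbadccdddd$ddbadaa  a
    8  bbbcbadccdddd$ddbadaab  b
    9  bbcbadccdddd$ddbadaabb  b
   10  bcbadccdddd$ddbadaabbb  b
   11  cbadccdddd$ddbadaabbbb  b
   12  ccdddd$ddbadaabbbbcbad  d
   13  cdddd$ddbadaabbbbcbadc  c
   14  d$ddbadaabbbbcbadccddd  d
   15  daabbbbcbadccdddd$ddba  a
   16  dbadaabbbbcbadccdddd$d  d
   17  dccdddd$ddbadaabbbbcba  a
   18  dd$ddbadaabbbbcbadccdd  d
   19  ddbadaabbbbcbadccdddd$  $
   20  ddd$ddbadaabbbbcbadccd  d
   21  dddd$ddbadaabbbbcbadcc  c

ddabbdcabbbbdcdadad$dc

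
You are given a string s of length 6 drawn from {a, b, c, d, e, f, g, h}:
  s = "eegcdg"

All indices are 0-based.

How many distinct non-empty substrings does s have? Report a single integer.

19

rank | idx | suffix
   0 |   3 | cdg
   1 |   4 | dg
   2 |   0 | eegcdg
   3 |   1 | egcdg
   4 |   5 | g
   5 |   2 | gcdg

SA = [3, 4, 0, 1, 5, 2]
[i] adj suffixes → lcp
  [1] 3/4 → 0 ('')
  [2] 4/0 → 0 ('')
  [3] 0/1 → 1 ('e')
  [4] 1/5 → 0 ('')
  [5] 5/2 → 1 ('g')

n(n+1)/2 = 6·7/2 = 21
Σ LCP = 0 + 0 + 0 + 1 + 0 + 1 = 2
distinct = 21 − 2 = 19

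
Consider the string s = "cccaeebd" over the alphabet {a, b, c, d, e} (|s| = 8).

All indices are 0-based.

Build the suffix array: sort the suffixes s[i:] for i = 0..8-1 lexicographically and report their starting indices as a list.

rank→(start, suffix):
  0 → (3, 'aeebd')
  1 → (6, 'bd')
  2 → (2, 'caeebd')
  3 → (1, 'ccaeebd')
  4 → (0, 'cccaeebd')
  5 → (7, 'd')
  6 → (5, 'ebd')
  7 → (4, 'eebd')

[3, 6, 2, 1, 0, 7, 5, 4]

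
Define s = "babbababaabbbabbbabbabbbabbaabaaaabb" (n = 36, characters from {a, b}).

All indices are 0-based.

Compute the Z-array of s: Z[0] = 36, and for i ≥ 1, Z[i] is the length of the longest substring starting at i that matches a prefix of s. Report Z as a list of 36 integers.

Z[0]=36
i=1: outside box; Z[1]=0
i=2: outside box; Z[2]=1 grow→box=[2,3)
i=3: outside box; Z[3]=3 grow→box=[3,6)
i=4: min(r-i=2, Z[1]=0)=0; Z[4]=0
i=5: min(r-i=1, Z[2]=1)=1; Z[5]=3 grow→box=[5,8)
i=6: min(r-i=2, Z[1]=0)=0; Z[6]=0
i=7: min(r-i=1, Z[2]=1)=1; Z[7]=2 grow→box=[7,9)
i=8: min(r-i=1, Z[1]=0)=0; Z[8]=0
i=9: outside box; Z[9]=0
i=10: outside box; Z[10]=1 grow→box=[10,11)
i=11: outside box; Z[11]=1 grow→box=[11,12)
i=12: outside box; Z[12]=4 grow→box=[12,16)
i=13: min(r-i=3, Z[1]=0)=0; Z[13]=0
i=14: min(r-i=2, Z[2]=1)=1; Z[14]=1
i=15: min(r-i=1, Z[3]=3)=1; Z[15]=1
i=16: outside box; Z[16]=6 grow→box=[16,22)
i=17: min(r-i=5, Z[1]=0)=0; Z[17]=0
i=18: min(r-i=4, Z[2]=1)=1; Z[18]=1
i=19: min(r-i=3, Z[3]=3)=3; Z[19]=4 grow→box=[19,23)
i=20: min(r-i=3, Z[1]=0)=0; Z[20]=0
i=21: min(r-i=2, Z[2]=1)=1; Z[21]=1
i=22: min(r-i=1, Z[3]=3)=1; Z[22]=1
i=23: outside box; Z[23]=5 grow→box=[23,28)
i=24: min(r-i=4, Z[1]=0)=0; Z[24]=0
i=25: min(r-i=3, Z[2]=1)=1; Z[25]=1
i=26: min(r-i=2, Z[3]=3)=2; Z[26]=2
i=27: min(r-i=1, Z[4]=0)=0; Z[27]=0
i=28: outside box; Z[28]=0
i=29: outside box; Z[29]=2 grow→box=[29,31)
i=30: min(r-i=1, Z[1]=0)=0; Z[30]=0
i=31: outside box; Z[31]=0
i=32: outside box; Z[32]=0
i=33: outside box; Z[33]=0
i=34: outside box; Z[34]=1 grow→box=[34,35)
i=35: outside box; Z[35]=1 grow→box=[35,36)

[36, 0, 1, 3, 0, 3, 0, 2, 0, 0, 1, 1, 4, 0, 1, 1, 6, 0, 1, 4, 0, 1, 1, 5, 0, 1, 2, 0, 0, 2, 0, 0, 0, 0, 1, 1]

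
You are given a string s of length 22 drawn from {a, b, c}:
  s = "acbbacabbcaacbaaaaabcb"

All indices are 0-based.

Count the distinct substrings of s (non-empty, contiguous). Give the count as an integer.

rank | idx | suffix
   0 |  14 | aaaaabcb
   1 |  15 | aaaabcb
   2 |  16 | aaabcb
   3 |  17 | aabcb
   4 |  10 | aacbaaaaabcb
   5 |   6 | abbcaacbaaaaabcb
   6 |  18 | abcb
   7 |   4 | acabbcaacbaaaaabcb
   8 |  11 | acbaaaaabcb
   9 |   0 | acbbacabbcaacbaaaaabcb
  10 |  21 | b
  11 |  13 | baaaaabcb
  12 |   3 | bacabbcaacbaaaaabcb
  13 |   2 | bbacabbcaacbaaaaabcb
  14 |   7 | bbcaacbaaaaabcb
  15 |   8 | bcaacbaaaaabcb
  16 |  19 | bcb
  17 |   9 | caacbaaaaabcb
  18 |   5 | cabbcaacbaaaaabcb
  19 |  20 | cb
  20 |  12 | cbaaaaabcb
  21 |   1 | cbbacabbcaacbaaaaabcb

SA = [14, 15, 16, 17, 10, 6, 18, 4, 11, 0, 21, 13, 3, 2, 7, 8, 19, 9, 5, 20, 12, 1]
i: (SA[i-1],SA[i]) lcp shared
  1: (14,15) 4 'aaaa'
  2: (15,16) 3 'aaa'
  3: (16,17) 2 'aa'
  4: (17,10) 2 'aa'
  5: (10,6) 1 'a'
  6: (6,18) 2 'ab'
  7: (18,4) 1 'a'
  8: (4,11) 2 'ac'
  9: (11,0) 3 'acb'
  10: (0,21) 0 ''
  11: (21,13) 1 'b'
  12: (13,3) 2 'ba'
  13: (3,2) 1 'b'
  14: (2,7) 2 'bb'
  15: (7,8) 1 'b'
  16: (8,19) 2 'bc'
  17: (19,9) 0 ''
  18: (9,5) 2 'ca'
  19: (5,20) 1 'c'
  20: (20,12) 2 'cb'
  21: (12,1) 2 'cb'

n(n+1)/2 = 22·23/2 = 253
Σ LCP = 0 + 4 + 3 + 2 + 2 + 1 + 2 + 1 + 2 + 3 + 0 + 1 + 2 + 1 + 2 + 1 + 2 + 0 + 2 + 1 + 2 + 2 = 36
distinct = 253 − 36 = 217

217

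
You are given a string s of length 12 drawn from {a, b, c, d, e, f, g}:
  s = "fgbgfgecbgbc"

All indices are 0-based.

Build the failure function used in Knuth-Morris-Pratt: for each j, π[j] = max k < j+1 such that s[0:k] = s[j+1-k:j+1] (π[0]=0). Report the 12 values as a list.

π[0] = 0
j=1 s[j]='g': π[1]=0 (border '')
j=2 s[j]='b': π[2]=0 (border '')
j=3 s[j]='g': π[3]=0 (border '')
j=4 s[j]='f': π[4]=1 (border 'f')
j=5 s[j]='g': π[5]=2 (border 'fg')
j=6 s[j]='e': k: 2→0; π[6]=0 (border '')
j=7 s[j]='c': π[7]=0 (border '')
j=8 s[j]='b': π[8]=0 (border '')
j=9 s[j]='g': π[9]=0 (border '')
j=10 s[j]='b': π[10]=0 (border '')
j=11 s[j]='c': π[11]=0 (border '')

[0, 0, 0, 0, 1, 2, 0, 0, 0, 0, 0, 0]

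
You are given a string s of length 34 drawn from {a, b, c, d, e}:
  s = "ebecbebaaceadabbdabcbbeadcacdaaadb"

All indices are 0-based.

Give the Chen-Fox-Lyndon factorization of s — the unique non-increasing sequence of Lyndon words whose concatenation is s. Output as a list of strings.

["e", "bec", "be", "b", "aaceadabbdabcbbeadcacd", "aaadb"]

emit factor 1: 'e' (i=0, period=1)
emit factor 2: 'bec' (i=1, period=3)
emit factor 3: 'be' (i=4, period=2)
emit factor 4: 'b' (i=6, period=1)
emit factor 5: 'aaceadabbdabcbbeadcacd' (i=7, period=22)
emit factor 6: 'aaadb' (i=29, period=5)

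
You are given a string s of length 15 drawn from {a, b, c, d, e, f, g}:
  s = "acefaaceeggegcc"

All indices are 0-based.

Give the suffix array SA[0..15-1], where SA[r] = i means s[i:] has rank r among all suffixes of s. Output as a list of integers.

[4, 5, 0, 14, 13, 6, 1, 7, 2, 11, 8, 3, 12, 10, 9]

rank→(start, suffix):
  0 → (4, 'aaceeggegcc')
  1 → (5, 'aceeggegcc')
  2 → (0, 'acefaaceeggegcc')
  3 → (14, 'c')
  4 → (13, 'cc')
  5 → (6, 'ceeggegcc')
  6 → (1, 'cefaaceeggegcc')
  7 → (7, 'eeggegcc')
  8 → (2, 'efaaceeggegcc')
  9 → (11, 'egcc')
  10 → (8, 'eggegcc')
  11 → (3, 'faaceeggegcc')
  12 → (12, 'gcc')
  13 → (10, 'gegcc')
  14 → (9, 'ggegcc')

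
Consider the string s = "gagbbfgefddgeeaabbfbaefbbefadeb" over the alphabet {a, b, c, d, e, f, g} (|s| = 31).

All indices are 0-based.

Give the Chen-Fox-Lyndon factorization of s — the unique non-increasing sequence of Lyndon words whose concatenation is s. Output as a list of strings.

emit factor 1: 'g' (i=0, period=1)
emit factor 2: 'agbbfgefddgee' (i=1, period=13)
emit factor 3: 'aabbfbaefbbefadeb' (i=14, period=17)

["g", "agbbfgefddgee", "aabbfbaefbbefadeb"]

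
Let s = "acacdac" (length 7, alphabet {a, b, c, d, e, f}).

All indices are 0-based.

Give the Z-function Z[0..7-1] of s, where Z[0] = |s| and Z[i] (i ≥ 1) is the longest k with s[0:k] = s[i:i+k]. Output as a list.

Z[0]=7
i=1: i≥r, start 0; Z[1]=0
i=2: i≥r, start 0; Z[2]=2 scan→box=[2,4)
i=3: min(r-i=1, Z[1]=0)=0; Z[3]=0
i=4: i≥r, start 0; Z[4]=0
i=5: i≥r, start 0; Z[5]=2 scan→box=[5,7)
i=6: min(r-i=1, Z[1]=0)=0; Z[6]=0

[7, 0, 2, 0, 0, 2, 0]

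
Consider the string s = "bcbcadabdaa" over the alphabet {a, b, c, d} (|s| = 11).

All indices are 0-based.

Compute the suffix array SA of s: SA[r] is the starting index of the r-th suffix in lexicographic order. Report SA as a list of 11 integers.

sorted suffixes:
  #0 SA[0]=10  'a'
  #1 SA[1]=9  'aa'
  #2 SA[2]=6  'abdaa'
  #3 SA[3]=4  'adabdaa'
  #4 SA[4]=2  'bcadabdaa'
  #5 SA[5]=0  'bcbcadabdaa'
  #6 SA[6]=7  'bdaa'
  #7 SA[7]=3  'cadabdaa'
  #8 SA[8]=1  'cbcadabdaa'
  #9 SA[9]=8  'daa'
  #10 SA[10]=5  'dabdaa'

[10, 9, 6, 4, 2, 0, 7, 3, 1, 8, 5]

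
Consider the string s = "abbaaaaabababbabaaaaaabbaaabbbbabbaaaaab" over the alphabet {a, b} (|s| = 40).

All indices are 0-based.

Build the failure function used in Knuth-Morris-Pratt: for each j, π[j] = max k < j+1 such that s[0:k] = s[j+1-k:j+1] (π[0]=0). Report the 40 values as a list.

[0, 0, 0, 1, 1, 1, 1, 1, 2, 1, 2, 1, 2, 3, 4, 2, 1, 1, 1, 1, 1, 1, 2, 3, 4, 5, 6, 2, 3, 0, 0, 1, 2, 3, 4, 5, 6, 7, 8, 9]

π[0] = 0
j=1 s[j]='b': π[1]=0 (border '')
j=2 s[j]='b': π[2]=0 (border '')
j=3 s[j]='a': π[3]=1 (border 'a')
j=4 s[j]='a': k: 1→0; π[4]=1 (border 'a')
j=5 s[j]='a': k: 1→0; π[5]=1 (border 'a')
j=6 s[j]='a': k: 1→0; π[6]=1 (border 'a')
j=7 s[j]='a': k: 1→0; π[7]=1 (border 'a')
j=8 s[j]='b': π[8]=2 (border 'ab')
j=9 s[j]='a': k: 2→0; π[9]=1 (border 'a')
j=10 s[j]='b': π[10]=2 (border 'ab')
j=11 s[j]='a': k: 2→0; π[11]=1 (border 'a')
j=12 s[j]='b': π[12]=2 (border 'ab')
j=13 s[j]='b': π[13]=3 (border 'abb')
j=14 s[j]='a': π[14]=4 (border 'abba')
j=15 s[j]='b': k: 4→1; π[15]=2 (border 'ab')
j=16 s[j]='a': k: 2→0; π[16]=1 (border 'a')
j=17 s[j]='a': k: 1→0; π[17]=1 (border 'a')
j=18 s[j]='a': k: 1→0; π[18]=1 (border 'a')
j=19 s[j]='a': k: 1→0; π[19]=1 (border 'a')
j=20 s[j]='a': k: 1→0; π[20]=1 (border 'a')
j=21 s[j]='a': k: 1→0; π[21]=1 (border 'a')
j=22 s[j]='b': π[22]=2 (border 'ab')
j=23 s[j]='b': π[23]=3 (border 'abb')
j=24 s[j]='a': π[24]=4 (border 'abba')
j=25 s[j]='a': π[25]=5 (border 'abbaa')
j=26 s[j]='a': π[26]=6 (border 'abbaaa')
j=27 s[j]='b': k: 6→1; π[27]=2 (border 'ab')
j=28 s[j]='b': π[28]=3 (border 'abb')
j=29 s[j]='b': k: 3→0; π[29]=0 (border '')
j=30 s[j]='b': π[30]=0 (border '')
j=31 s[j]='a': π[31]=1 (border 'a')
j=32 s[j]='b': π[32]=2 (border 'ab')
j=33 s[j]='b': π[33]=3 (border 'abb')
j=34 s[j]='a': π[34]=4 (border 'abba')
j=35 s[j]='a': π[35]=5 (border 'abbaa')
j=36 s[j]='a': π[36]=6 (border 'abbaaa')
j=37 s[j]='a': π[37]=7 (border 'abbaaaa')
j=38 s[j]='a': π[38]=8 (border 'abbaaaaa')
j=39 s[j]='b': π[39]=9 (border 'abbaaaaab')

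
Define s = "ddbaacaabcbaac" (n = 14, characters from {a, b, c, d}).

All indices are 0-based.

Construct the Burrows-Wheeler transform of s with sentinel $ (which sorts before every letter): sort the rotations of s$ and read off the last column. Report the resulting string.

rank  rotation         last
    0  $ddbaacaabcbaac  c
    1  aabcbaac$ddbaac  c
    2  aac$ddbaacaabcb  b
    3  aacaabcbaac$ddb  b
    4  abcbaac$ddbaaca  a
    5  ac$ddbaacaabcba  a
    6  acaabcbaac$ddba  a
    7  baac$ddbaacaabc  c
    8  baacaabcbaac$dd  d
    9  bcbaac$ddbaacaa  a
   10  c$ddbaacaabcbaa  a
   11  caabcbaac$ddbaa  a
   12  cbaac$ddbaacaab  b
   13  dbaacaabcbaac$d  d
   14  ddbaacaabcbaac$  $

ccbbaaacdaaabd$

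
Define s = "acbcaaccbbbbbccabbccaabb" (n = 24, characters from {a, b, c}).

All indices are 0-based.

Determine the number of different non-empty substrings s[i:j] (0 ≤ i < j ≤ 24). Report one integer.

rank→(start, suffix):
  0 → (20, 'aabb')
  1 → (4, 'aaccbbbbbccabbccaabb')
  2 → (21, 'abb')
  3 → (15, 'abbccaabb')
  4 → (0, 'acbcaaccbbbbbccabbccaabb')
  5 → (5, 'accbbbbbccabbccaabb')
  6 → (23, 'b')
  7 → (22, 'bb')
  8 → (8, 'bbbbbccabbccaabb')
  9 → (9, 'bbbbccabbccaabb')
  10 → (10, 'bbbccabbccaabb')
  11 → (16, 'bbccaabb')
  12 → (11, 'bbccabbccaabb')
  13 → (2, 'bcaaccbbbbbccabbccaabb')
  14 → (17, 'bccaabb')
  15 → (12, 'bccabbccaabb')
  16 → (19, 'caabb')
  17 → (3, 'caaccbbbbbccabbccaabb')
  18 → (14, 'cabbccaabb')
  19 → (7, 'cbbbbbccabbccaabb')
  20 → (1, 'cbcaaccbbbbbccabbccaabb')
  21 → (18, 'ccaabb')
  22 → (13, 'ccabbccaabb')
  23 → (6, 'ccbbbbbccabbccaabb')

SA = [20, 4, 21, 15, 0, 5, 23, 22, 8, 9, 10, 16, 11, 2, 17, 12, 19, 3, 14, 7, 1, 18, 13, 6]
[i] adj suffixes → lcp
  [1] 20/4 → 2 ('aa')
  [2] 4/21 → 1 ('a')
  [3] 21/15 → 3 ('abb')
  [4] 15/0 → 1 ('a')
  [5] 0/5 → 2 ('ac')
  [6] 5/23 → 0 ('')
  [7] 23/22 → 1 ('b')
  [8] 22/8 → 2 ('bb')
  [9] 8/9 → 4 ('bbbb')
  [10] 9/10 → 3 ('bbb')
  [11] 10/16 → 2 ('bb')
  [12] 16/11 → 5 ('bbcca')
  [13] 11/2 → 1 ('b')
  [14] 2/17 → 2 ('bc')
  [15] 17/12 → 4 ('bcca')
  [16] 12/19 → 0 ('')
  [17] 19/3 → 3 ('caa')
  [18] 3/14 → 2 ('ca')
  [19] 14/7 → 1 ('c')
  [20] 7/1 → 2 ('cb')
  [21] 1/18 → 1 ('c')
  [22] 18/13 → 3 ('cca')
  [23] 13/6 → 2 ('cc')

n(n+1)/2 = 24·25/2 = 300
Σ LCP = 0 + 2 + 1 + 3 + 1 + 2 + 0 + 1 + 2 + 4 + 3 + 2 + 5 + 1 + 2 + 4 + 0 + 3 + 2 + 1 + 2 + 1 + 3 + 2 = 47
distinct = 300 − 47 = 253

253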